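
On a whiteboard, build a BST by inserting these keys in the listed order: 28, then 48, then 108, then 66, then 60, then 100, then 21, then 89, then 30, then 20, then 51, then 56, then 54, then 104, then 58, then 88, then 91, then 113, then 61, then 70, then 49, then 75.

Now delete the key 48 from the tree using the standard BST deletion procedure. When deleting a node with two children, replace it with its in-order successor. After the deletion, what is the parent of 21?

28

28: root
48: right child of 28 (depth 1)
108: right child of 48 (depth 2)
66: left child of 108 (depth 3)
60: left child of 66 (depth 4)
100: right child of 66 (depth 4)
21: left child of 28 (depth 1)
89: left child of 100 (depth 5)
30: left child of 48 (depth 2)
20: left child of 21 (depth 2)
51: left child of 60 (depth 5)
56: right child of 51 (depth 6)
54: left child of 56 (depth 7)
104: right child of 100 (depth 5)
58: right child of 56 (depth 7)
88: left child of 89 (depth 6)
91: right child of 89 (depth 6)
113: right child of 108 (depth 3)
61: right child of 60 (depth 5)
70: left child of 88 (depth 7)
49: left child of 51 (depth 6)
75: right child of 70 (depth 8)

Delete 48 (two children — replace with in-order successor).
After deletion, 21's parent is 28.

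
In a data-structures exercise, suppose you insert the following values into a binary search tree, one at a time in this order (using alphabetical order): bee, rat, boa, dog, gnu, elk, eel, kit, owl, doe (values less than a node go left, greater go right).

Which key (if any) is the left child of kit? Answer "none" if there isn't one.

Resulting structure (node: left, right):
  bee: L=–, R=rat
  rat: L=boa, R=–
  boa: L=–, R=dog
  dog: L=doe, R=gnu
  gnu: L=elk, R=kit
  elk: L=eel, R=–
  eel: L=–, R=–
  kit: L=–, R=owl
  owl: L=–, R=–
  doe: L=–, R=–

none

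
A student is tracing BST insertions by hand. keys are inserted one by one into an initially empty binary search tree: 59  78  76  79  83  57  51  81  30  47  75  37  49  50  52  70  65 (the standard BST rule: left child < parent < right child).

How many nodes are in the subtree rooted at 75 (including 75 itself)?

3

59: root
78: right child of 59 (depth 1)
76: left child of 78 (depth 2)
79: right child of 78 (depth 2)
83: right child of 79 (depth 3)
57: left child of 59 (depth 1)
51: left child of 57 (depth 2)
81: left child of 83 (depth 4)
30: left child of 51 (depth 3)
47: right child of 30 (depth 4)
75: left child of 76 (depth 3)
37: left child of 47 (depth 5)
49: right child of 47 (depth 5)
50: right child of 49 (depth 6)
52: right child of 51 (depth 3)
70: left child of 75 (depth 4)
65: left child of 70 (depth 5)

Subtree rooted at 75 contains: 75, 70, 65 — 3 nodes.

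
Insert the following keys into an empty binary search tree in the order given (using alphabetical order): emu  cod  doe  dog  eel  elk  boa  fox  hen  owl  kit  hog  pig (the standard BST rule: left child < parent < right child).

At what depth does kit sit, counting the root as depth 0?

4

emu: root
cod: left child of emu (depth 1)
doe: right child of cod (depth 2)
dog: right child of doe (depth 3)
eel: right child of dog (depth 4)
elk: right child of eel (depth 5)
boa: left child of cod (depth 2)
fox: right child of emu (depth 1)
hen: right child of fox (depth 2)
owl: right child of hen (depth 3)
kit: left child of owl (depth 4)
hog: left child of kit (depth 5)
pig: right child of owl (depth 4)

Path to kit: emu → fox → hen → owl → kit, which is 4 edges.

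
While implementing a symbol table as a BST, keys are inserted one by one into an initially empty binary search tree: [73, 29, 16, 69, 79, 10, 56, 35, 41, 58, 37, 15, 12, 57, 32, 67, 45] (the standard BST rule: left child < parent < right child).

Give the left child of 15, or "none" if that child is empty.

12

Insert 73: tree is empty, so 73 becomes the root.
Insert 29: 29 < 73 → go left. Place as left child of 73.
Insert 16: 16 < 73 → go left; 16 < 29 → go left. Place as left child of 29.
Insert 69: 69 < 73 → go left; 69 > 29 → go right. Place as right child of 29.
Insert 79: 79 > 73 → go right. Place as right child of 73.
Insert 10: 10 < 73 → go left; 10 < 29 → go left; 10 < 16 → go left. Place as left child of 16.
Insert 56: 56 < 73 → go left; 56 > 29 → go right; 56 < 69 → go left. Place as left child of 69.
Insert 35: 35 < 73 → go left; 35 > 29 → go right; 35 < 69 → go left; 35 < 56 → go left. Place as left child of 56.
Insert 41: 41 < 73 → go left; 41 > 29 → go right; 41 < 69 → go left; 41 < 56 → go left; 41 > 35 → go right. Place as right child of 35.
Insert 58: 58 < 73 → go left; 58 > 29 → go right; 58 < 69 → go left; 58 > 56 → go right. Place as right child of 56.
Insert 37: 37 < 73 → go left; 37 > 29 → go right; 37 < 69 → go left; 37 < 56 → go left; 37 > 35 → go right; 37 < 41 → go left. Place as left child of 41.
Insert 15: 15 < 73 → go left; 15 < 29 → go left; 15 < 16 → go left; 15 > 10 → go right. Place as right child of 10.
Insert 12: 12 < 73 → go left; 12 < 29 → go left; 12 < 16 → go left; 12 > 10 → go right; 12 < 15 → go left. Place as left child of 15.
Insert 57: 57 < 73 → go left; 57 > 29 → go right; 57 < 69 → go left; 57 > 56 → go right; 57 < 58 → go left. Place as left child of 58.
Insert 32: 32 < 73 → go left; 32 > 29 → go right; 32 < 69 → go left; 32 < 56 → go left; 32 < 35 → go left. Place as left child of 35.
Insert 67: 67 < 73 → go left; 67 > 29 → go right; 67 < 69 → go left; 67 > 56 → go right; 67 > 58 → go right. Place as right child of 58.
Insert 45: 45 < 73 → go left; 45 > 29 → go right; 45 < 69 → go left; 45 < 56 → go left; 45 > 35 → go right; 45 > 41 → go right. Place as right child of 41.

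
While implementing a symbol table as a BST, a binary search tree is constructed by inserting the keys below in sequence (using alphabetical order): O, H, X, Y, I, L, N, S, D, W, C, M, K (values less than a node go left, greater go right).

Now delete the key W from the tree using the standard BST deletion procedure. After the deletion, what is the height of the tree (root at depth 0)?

5

O: root
H: left child of O (depth 1)
X: right child of O (depth 1)
Y: right child of X (depth 2)
I: right child of H (depth 2)
L: right child of I (depth 3)
N: right child of L (depth 4)
S: left child of X (depth 2)
D: left child of H (depth 2)
W: right child of S (depth 3)
C: left child of D (depth 3)
M: left child of N (depth 5)
K: left child of L (depth 4)

Delete W (at most one child — splice it out).
After deletion, deepest node is M at depth 5.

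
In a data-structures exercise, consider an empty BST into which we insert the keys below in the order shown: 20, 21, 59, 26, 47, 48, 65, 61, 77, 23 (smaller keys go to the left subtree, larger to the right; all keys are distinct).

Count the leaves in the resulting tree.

Insert 20: tree is empty, so 20 becomes the root.
Insert 21: 21 > 20 → go right. Place as right child of 20.
Insert 59: 59 > 20 → go right; 59 > 21 → go right. Place as right child of 21.
Insert 26: 26 > 20 → go right; 26 > 21 → go right; 26 < 59 → go left. Place as left child of 59.
Insert 47: 47 > 20 → go right; 47 > 21 → go right; 47 < 59 → go left; 47 > 26 → go right. Place as right child of 26.
Insert 48: 48 > 20 → go right; 48 > 21 → go right; 48 < 59 → go left; 48 > 26 → go right; 48 > 47 → go right. Place as right child of 47.
Insert 65: 65 > 20 → go right; 65 > 21 → go right; 65 > 59 → go right. Place as right child of 59.
Insert 61: 61 > 20 → go right; 61 > 21 → go right; 61 > 59 → go right; 61 < 65 → go left. Place as left child of 65.
Insert 77: 77 > 20 → go right; 77 > 21 → go right; 77 > 59 → go right; 77 > 65 → go right. Place as right child of 65.
Insert 23: 23 > 20 → go right; 23 > 21 → go right; 23 < 59 → go left; 23 < 26 → go left. Place as left child of 26.

Leaves: 23, 48, 61, 77 — 4 in total.

4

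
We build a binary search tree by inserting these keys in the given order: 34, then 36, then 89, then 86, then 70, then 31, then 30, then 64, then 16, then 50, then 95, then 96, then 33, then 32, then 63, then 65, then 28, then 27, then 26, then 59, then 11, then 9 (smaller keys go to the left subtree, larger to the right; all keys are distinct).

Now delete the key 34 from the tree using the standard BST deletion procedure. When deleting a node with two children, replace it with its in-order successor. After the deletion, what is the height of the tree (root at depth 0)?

7

Insert 34: tree is empty, so 34 becomes the root.
Insert 36: 36 > 34 → go right. Place as right child of 34.
Insert 89: 89 > 34 → go right; 89 > 36 → go right. Place as right child of 36.
Insert 86: 86 > 34 → go right; 86 > 36 → go right; 86 < 89 → go left. Place as left child of 89.
Insert 70: 70 > 34 → go right; 70 > 36 → go right; 70 < 89 → go left; 70 < 86 → go left. Place as left child of 86.
Insert 31: 31 < 34 → go left. Place as left child of 34.
Insert 30: 30 < 34 → go left; 30 < 31 → go left. Place as left child of 31.
Insert 64: 64 > 34 → go right; 64 > 36 → go right; 64 < 89 → go left; 64 < 86 → go left; 64 < 70 → go left. Place as left child of 70.
Insert 16: 16 < 34 → go left; 16 < 31 → go left; 16 < 30 → go left. Place as left child of 30.
Insert 50: 50 > 34 → go right; 50 > 36 → go right; 50 < 89 → go left; 50 < 86 → go left; 50 < 70 → go left; 50 < 64 → go left. Place as left child of 64.
Insert 95: 95 > 34 → go right; 95 > 36 → go right; 95 > 89 → go right. Place as right child of 89.
Insert 96: 96 > 34 → go right; 96 > 36 → go right; 96 > 89 → go right; 96 > 95 → go right. Place as right child of 95.
Insert 33: 33 < 34 → go left; 33 > 31 → go right. Place as right child of 31.
Insert 32: 32 < 34 → go left; 32 > 31 → go right; 32 < 33 → go left. Place as left child of 33.
Insert 63: 63 > 34 → go right; 63 > 36 → go right; 63 < 89 → go left; 63 < 86 → go left; 63 < 70 → go left; 63 < 64 → go left; 63 > 50 → go right. Place as right child of 50.
Insert 65: 65 > 34 → go right; 65 > 36 → go right; 65 < 89 → go left; 65 < 86 → go left; 65 < 70 → go left; 65 > 64 → go right. Place as right child of 64.
Insert 28: 28 < 34 → go left; 28 < 31 → go left; 28 < 30 → go left; 28 > 16 → go right. Place as right child of 16.
Insert 27: 27 < 34 → go left; 27 < 31 → go left; 27 < 30 → go left; 27 > 16 → go right; 27 < 28 → go left. Place as left child of 28.
Insert 26: 26 < 34 → go left; 26 < 31 → go left; 26 < 30 → go left; 26 > 16 → go right; 26 < 28 → go left; 26 < 27 → go left. Place as left child of 27.
Insert 59: 59 > 34 → go right; 59 > 36 → go right; 59 < 89 → go left; 59 < 86 → go left; 59 < 70 → go left; 59 < 64 → go left; 59 > 50 → go right; 59 < 63 → go left. Place as left child of 63.
Insert 11: 11 < 34 → go left; 11 < 31 → go left; 11 < 30 → go left; 11 < 16 → go left. Place as left child of 16.
Insert 9: 9 < 34 → go left; 9 < 31 → go left; 9 < 30 → go left; 9 < 16 → go left; 9 < 11 → go left. Place as left child of 11.

Delete 34 (two children — replace with in-order successor).
After deletion, deepest node is 59 at depth 7.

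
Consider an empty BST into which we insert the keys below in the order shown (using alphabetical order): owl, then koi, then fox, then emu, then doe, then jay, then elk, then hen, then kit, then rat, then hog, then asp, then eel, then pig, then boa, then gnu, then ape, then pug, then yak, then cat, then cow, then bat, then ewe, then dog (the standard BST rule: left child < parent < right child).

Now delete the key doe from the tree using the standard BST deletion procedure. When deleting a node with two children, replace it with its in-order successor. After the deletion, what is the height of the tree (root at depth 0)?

Insert owl: tree is empty, so owl becomes the root.
Insert koi: koi < owl → go left. Place as left child of owl.
Insert fox: fox < owl → go left; fox < koi → go left. Place as left child of koi.
Insert emu: emu < owl → go left; emu < koi → go left; emu < fox → go left. Place as left child of fox.
Insert doe: doe < owl → go left; doe < koi → go left; doe < fox → go left; doe < emu → go left. Place as left child of emu.
Insert jay: jay < owl → go left; jay < koi → go left; jay > fox → go right. Place as right child of fox.
Insert elk: elk < owl → go left; elk < koi → go left; elk < fox → go left; elk < emu → go left; elk > doe → go right. Place as right child of doe.
Insert hen: hen < owl → go left; hen < koi → go left; hen > fox → go right; hen < jay → go left. Place as left child of jay.
Insert kit: kit < owl → go left; kit < koi → go left; kit > fox → go right; kit > jay → go right. Place as right child of jay.
Insert rat: rat > owl → go right. Place as right child of owl.
Insert hog: hog < owl → go left; hog < koi → go left; hog > fox → go right; hog < jay → go left; hog > hen → go right. Place as right child of hen.
Insert asp: asp < owl → go left; asp < koi → go left; asp < fox → go left; asp < emu → go left; asp < doe → go left. Place as left child of doe.
Insert eel: eel < owl → go left; eel < koi → go left; eel < fox → go left; eel < emu → go left; eel > doe → go right; eel < elk → go left. Place as left child of elk.
Insert pig: pig > owl → go right; pig < rat → go left. Place as left child of rat.
Insert boa: boa < owl → go left; boa < koi → go left; boa < fox → go left; boa < emu → go left; boa < doe → go left; boa > asp → go right. Place as right child of asp.
Insert gnu: gnu < owl → go left; gnu < koi → go left; gnu > fox → go right; gnu < jay → go left; gnu < hen → go left. Place as left child of hen.
Insert ape: ape < owl → go left; ape < koi → go left; ape < fox → go left; ape < emu → go left; ape < doe → go left; ape < asp → go left. Place as left child of asp.
Insert pug: pug > owl → go right; pug < rat → go left; pug > pig → go right. Place as right child of pig.
Insert yak: yak > owl → go right; yak > rat → go right. Place as right child of rat.
Insert cat: cat < owl → go left; cat < koi → go left; cat < fox → go left; cat < emu → go left; cat < doe → go left; cat > asp → go right; cat > boa → go right. Place as right child of boa.
Insert cow: cow < owl → go left; cow < koi → go left; cow < fox → go left; cow < emu → go left; cow < doe → go left; cow > asp → go right; cow > boa → go right; cow > cat → go right. Place as right child of cat.
Insert bat: bat < owl → go left; bat < koi → go left; bat < fox → go left; bat < emu → go left; bat < doe → go left; bat > asp → go right; bat < boa → go left. Place as left child of boa.
Insert ewe: ewe < owl → go left; ewe < koi → go left; ewe < fox → go left; ewe > emu → go right. Place as right child of emu.
Insert dog: dog < owl → go left; dog < koi → go left; dog < fox → go left; dog < emu → go left; dog > doe → go right; dog < elk → go left; dog < eel → go left. Place as left child of eel.

Delete doe (two children — replace with in-order successor).
After deletion, deepest node is cow at depth 8.

8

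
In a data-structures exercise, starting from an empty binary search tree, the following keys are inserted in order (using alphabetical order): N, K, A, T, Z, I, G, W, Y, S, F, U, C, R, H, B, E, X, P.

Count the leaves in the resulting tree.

6

N: root
K: left child of N (depth 1)
A: left child of K (depth 2)
T: right child of N (depth 1)
Z: right child of T (depth 2)
I: right child of A (depth 3)
G: left child of I (depth 4)
W: left child of Z (depth 3)
Y: right child of W (depth 4)
S: left child of T (depth 2)
F: left child of G (depth 5)
U: left child of W (depth 4)
C: left child of F (depth 6)
R: left child of S (depth 3)
H: right child of G (depth 5)
B: left child of C (depth 7)
E: right child of C (depth 7)
X: left child of Y (depth 5)
P: left child of R (depth 4)

Leaves: B, E, H, P, U, X — 6 in total.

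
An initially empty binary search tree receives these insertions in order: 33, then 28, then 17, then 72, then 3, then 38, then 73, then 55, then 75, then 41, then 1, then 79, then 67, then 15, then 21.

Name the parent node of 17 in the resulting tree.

28

Resulting structure (node: left, right):
  33: L=28, R=72
  28: L=17, R=–
  17: L=3, R=21
  72: L=38, R=73
  3: L=1, R=15
  38: L=–, R=55
  73: L=–, R=75
  55: L=41, R=67
  75: L=–, R=79
  41: L=–, R=–
  1: L=–, R=–
  79: L=–, R=–
  67: L=–, R=–
  15: L=–, R=–
  21: L=–, R=–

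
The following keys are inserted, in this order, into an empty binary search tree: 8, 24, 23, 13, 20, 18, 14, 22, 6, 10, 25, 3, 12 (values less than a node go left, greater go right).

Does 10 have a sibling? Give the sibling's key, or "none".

Resulting structure (node: left, right):
  8: L=6, R=24
  24: L=23, R=25
  23: L=13, R=–
  13: L=10, R=20
  20: L=18, R=22
  18: L=14, R=–
  14: L=–, R=–
  22: L=–, R=–
  6: L=3, R=–
  10: L=–, R=12
  25: L=–, R=–
  3: L=–, R=–
  12: L=–, R=–

10's parent is 13; the other child of 13 is 20.

20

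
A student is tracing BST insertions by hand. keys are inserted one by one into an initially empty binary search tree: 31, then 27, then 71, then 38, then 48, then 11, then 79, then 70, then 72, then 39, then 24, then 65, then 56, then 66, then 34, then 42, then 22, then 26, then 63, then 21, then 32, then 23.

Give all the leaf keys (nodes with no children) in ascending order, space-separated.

31: root
27: left child of 31 (depth 1)
71: right child of 31 (depth 1)
38: left child of 71 (depth 2)
48: right child of 38 (depth 3)
11: left child of 27 (depth 2)
79: right child of 71 (depth 2)
70: right child of 48 (depth 4)
72: left child of 79 (depth 3)
39: left child of 48 (depth 4)
24: right child of 11 (depth 3)
65: left child of 70 (depth 5)
56: left child of 65 (depth 6)
66: right child of 65 (depth 6)
34: left child of 38 (depth 3)
42: right child of 39 (depth 5)
22: left child of 24 (depth 4)
26: right child of 24 (depth 4)
63: right child of 56 (depth 7)
21: left child of 22 (depth 5)
32: left child of 34 (depth 4)
23: right child of 22 (depth 5)

21 23 26 32 42 63 66 72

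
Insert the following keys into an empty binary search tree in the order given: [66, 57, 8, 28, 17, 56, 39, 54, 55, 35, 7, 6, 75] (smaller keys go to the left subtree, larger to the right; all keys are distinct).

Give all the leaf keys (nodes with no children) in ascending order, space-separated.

Insert 66: tree is empty, so 66 becomes the root.
Insert 57: 57 < 66 → go left. Place as left child of 66.
Insert 8: 8 < 66 → go left; 8 < 57 → go left. Place as left child of 57.
Insert 28: 28 < 66 → go left; 28 < 57 → go left; 28 > 8 → go right. Place as right child of 8.
Insert 17: 17 < 66 → go left; 17 < 57 → go left; 17 > 8 → go right; 17 < 28 → go left. Place as left child of 28.
Insert 56: 56 < 66 → go left; 56 < 57 → go left; 56 > 8 → go right; 56 > 28 → go right. Place as right child of 28.
Insert 39: 39 < 66 → go left; 39 < 57 → go left; 39 > 8 → go right; 39 > 28 → go right; 39 < 56 → go left. Place as left child of 56.
Insert 54: 54 < 66 → go left; 54 < 57 → go left; 54 > 8 → go right; 54 > 28 → go right; 54 < 56 → go left; 54 > 39 → go right. Place as right child of 39.
Insert 55: 55 < 66 → go left; 55 < 57 → go left; 55 > 8 → go right; 55 > 28 → go right; 55 < 56 → go left; 55 > 39 → go right; 55 > 54 → go right. Place as right child of 54.
Insert 35: 35 < 66 → go left; 35 < 57 → go left; 35 > 8 → go right; 35 > 28 → go right; 35 < 56 → go left; 35 < 39 → go left. Place as left child of 39.
Insert 7: 7 < 66 → go left; 7 < 57 → go left; 7 < 8 → go left. Place as left child of 8.
Insert 6: 6 < 66 → go left; 6 < 57 → go left; 6 < 8 → go left; 6 < 7 → go left. Place as left child of 7.
Insert 75: 75 > 66 → go right. Place as right child of 66.

6 17 35 55 75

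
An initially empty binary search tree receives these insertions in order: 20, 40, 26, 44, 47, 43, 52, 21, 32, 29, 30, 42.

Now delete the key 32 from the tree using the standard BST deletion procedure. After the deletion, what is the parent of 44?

40

Resulting structure (node: left, right):
  20: L=–, R=40
  40: L=26, R=44
  26: L=21, R=32
  44: L=43, R=47
  47: L=–, R=52
  43: L=42, R=–
  52: L=–, R=–
  21: L=–, R=–
  32: L=29, R=–
  29: L=–, R=30
  30: L=–, R=–
  42: L=–, R=–

Delete 32 (at most one child — splice it out).
After deletion, 44's parent is 40.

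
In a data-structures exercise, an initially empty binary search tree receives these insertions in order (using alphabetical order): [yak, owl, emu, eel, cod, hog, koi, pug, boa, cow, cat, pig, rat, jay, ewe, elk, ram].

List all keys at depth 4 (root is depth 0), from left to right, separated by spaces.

Insert yak: tree is empty, so yak becomes the root.
Insert owl: owl < yak → go left. Place as left child of yak.
Insert emu: emu < yak → go left; emu < owl → go left. Place as left child of owl.
Insert eel: eel < yak → go left; eel < owl → go left; eel < emu → go left. Place as left child of emu.
Insert cod: cod < yak → go left; cod < owl → go left; cod < emu → go left; cod < eel → go left. Place as left child of eel.
Insert hog: hog < yak → go left; hog < owl → go left; hog > emu → go right. Place as right child of emu.
Insert koi: koi < yak → go left; koi < owl → go left; koi > emu → go right; koi > hog → go right. Place as right child of hog.
Insert pug: pug < yak → go left; pug > owl → go right. Place as right child of owl.
Insert boa: boa < yak → go left; boa < owl → go left; boa < emu → go left; boa < eel → go left; boa < cod → go left. Place as left child of cod.
Insert cow: cow < yak → go left; cow < owl → go left; cow < emu → go left; cow < eel → go left; cow > cod → go right. Place as right child of cod.
Insert cat: cat < yak → go left; cat < owl → go left; cat < emu → go left; cat < eel → go left; cat < cod → go left; cat > boa → go right. Place as right child of boa.
Insert pig: pig < yak → go left; pig > owl → go right; pig < pug → go left. Place as left child of pug.
Insert rat: rat < yak → go left; rat > owl → go right; rat > pug → go right. Place as right child of pug.
Insert jay: jay < yak → go left; jay < owl → go left; jay > emu → go right; jay > hog → go right; jay < koi → go left. Place as left child of koi.
Insert ewe: ewe < yak → go left; ewe < owl → go left; ewe > emu → go right; ewe < hog → go left. Place as left child of hog.
Insert elk: elk < yak → go left; elk < owl → go left; elk < emu → go left; elk > eel → go right. Place as right child of eel.
Insert ram: ram < yak → go left; ram > owl → go right; ram > pug → go right; ram < rat → go left. Place as left child of rat.

cod elk ewe koi ram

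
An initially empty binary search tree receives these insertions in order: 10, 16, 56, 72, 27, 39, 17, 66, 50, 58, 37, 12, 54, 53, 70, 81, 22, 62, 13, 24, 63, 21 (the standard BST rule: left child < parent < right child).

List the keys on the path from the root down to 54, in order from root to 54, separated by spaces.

10: root
16: right child of 10 (depth 1)
56: right child of 16 (depth 2)
72: right child of 56 (depth 3)
27: left child of 56 (depth 3)
39: right child of 27 (depth 4)
17: left child of 27 (depth 4)
66: left child of 72 (depth 4)
50: right child of 39 (depth 5)
58: left child of 66 (depth 5)
37: left child of 39 (depth 5)
12: left child of 16 (depth 2)
54: right child of 50 (depth 6)
53: left child of 54 (depth 7)
70: right child of 66 (depth 5)
81: right child of 72 (depth 4)
22: right child of 17 (depth 5)
62: right child of 58 (depth 6)
13: right child of 12 (depth 3)
24: right child of 22 (depth 6)
63: right child of 62 (depth 7)
21: left child of 22 (depth 6)

10 16 56 27 39 50 54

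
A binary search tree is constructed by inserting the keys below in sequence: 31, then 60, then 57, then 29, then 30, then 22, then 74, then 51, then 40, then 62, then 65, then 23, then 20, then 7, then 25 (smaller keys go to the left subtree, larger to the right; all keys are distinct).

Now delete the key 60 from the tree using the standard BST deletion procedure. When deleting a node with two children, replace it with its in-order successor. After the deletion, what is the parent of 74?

31: root
60: right child of 31 (depth 1)
57: left child of 60 (depth 2)
29: left child of 31 (depth 1)
30: right child of 29 (depth 2)
22: left child of 29 (depth 2)
74: right child of 60 (depth 2)
51: left child of 57 (depth 3)
40: left child of 51 (depth 4)
62: left child of 74 (depth 3)
65: right child of 62 (depth 4)
23: right child of 22 (depth 3)
20: left child of 22 (depth 3)
7: left child of 20 (depth 4)
25: right child of 23 (depth 4)

Delete 60 (two children — replace with in-order successor).
After deletion, 74's parent is 62.

62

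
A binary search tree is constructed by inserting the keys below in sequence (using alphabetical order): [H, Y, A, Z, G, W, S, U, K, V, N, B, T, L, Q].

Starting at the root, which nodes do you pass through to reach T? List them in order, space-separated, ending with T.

H Y W S U T

Resulting structure (node: left, right):
  H: L=A, R=Y
  Y: L=W, R=Z
  A: L=–, R=G
  Z: L=–, R=–
  G: L=B, R=–
  W: L=S, R=–
  S: L=K, R=U
  U: L=T, R=V
  K: L=–, R=N
  V: L=–, R=–
  N: L=L, R=Q
  B: L=–, R=–
  T: L=–, R=–
  L: L=–, R=–
  Q: L=–, R=–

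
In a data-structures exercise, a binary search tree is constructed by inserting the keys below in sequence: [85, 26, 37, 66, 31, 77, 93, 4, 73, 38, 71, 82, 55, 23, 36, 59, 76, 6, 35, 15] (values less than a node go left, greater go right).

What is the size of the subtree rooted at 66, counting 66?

9

Insert 85: tree is empty, so 85 becomes the root.
Insert 26: 26 < 85 → go left. Place as left child of 85.
Insert 37: 37 < 85 → go left; 37 > 26 → go right. Place as right child of 26.
Insert 66: 66 < 85 → go left; 66 > 26 → go right; 66 > 37 → go right. Place as right child of 37.
Insert 31: 31 < 85 → go left; 31 > 26 → go right; 31 < 37 → go left. Place as left child of 37.
Insert 77: 77 < 85 → go left; 77 > 26 → go right; 77 > 37 → go right; 77 > 66 → go right. Place as right child of 66.
Insert 93: 93 > 85 → go right. Place as right child of 85.
Insert 4: 4 < 85 → go left; 4 < 26 → go left. Place as left child of 26.
Insert 73: 73 < 85 → go left; 73 > 26 → go right; 73 > 37 → go right; 73 > 66 → go right; 73 < 77 → go left. Place as left child of 77.
Insert 38: 38 < 85 → go left; 38 > 26 → go right; 38 > 37 → go right; 38 < 66 → go left. Place as left child of 66.
Insert 71: 71 < 85 → go left; 71 > 26 → go right; 71 > 37 → go right; 71 > 66 → go right; 71 < 77 → go left; 71 < 73 → go left. Place as left child of 73.
Insert 82: 82 < 85 → go left; 82 > 26 → go right; 82 > 37 → go right; 82 > 66 → go right; 82 > 77 → go right. Place as right child of 77.
Insert 55: 55 < 85 → go left; 55 > 26 → go right; 55 > 37 → go right; 55 < 66 → go left; 55 > 38 → go right. Place as right child of 38.
Insert 23: 23 < 85 → go left; 23 < 26 → go left; 23 > 4 → go right. Place as right child of 4.
Insert 36: 36 < 85 → go left; 36 > 26 → go right; 36 < 37 → go left; 36 > 31 → go right. Place as right child of 31.
Insert 59: 59 < 85 → go left; 59 > 26 → go right; 59 > 37 → go right; 59 < 66 → go left; 59 > 38 → go right; 59 > 55 → go right. Place as right child of 55.
Insert 76: 76 < 85 → go left; 76 > 26 → go right; 76 > 37 → go right; 76 > 66 → go right; 76 < 77 → go left; 76 > 73 → go right. Place as right child of 73.
Insert 6: 6 < 85 → go left; 6 < 26 → go left; 6 > 4 → go right; 6 < 23 → go left. Place as left child of 23.
Insert 35: 35 < 85 → go left; 35 > 26 → go right; 35 < 37 → go left; 35 > 31 → go right; 35 < 36 → go left. Place as left child of 36.
Insert 15: 15 < 85 → go left; 15 < 26 → go left; 15 > 4 → go right; 15 < 23 → go left; 15 > 6 → go right. Place as right child of 6.

Subtree rooted at 66 contains: 66, 38, 55, 59, 77, 73, 71, 76, 82 — 9 nodes.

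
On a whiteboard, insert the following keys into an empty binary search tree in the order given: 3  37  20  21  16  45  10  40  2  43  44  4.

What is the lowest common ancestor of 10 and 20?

Insert 3: tree is empty, so 3 becomes the root.
Insert 37: 37 > 3 → go right. Place as right child of 3.
Insert 20: 20 > 3 → go right; 20 < 37 → go left. Place as left child of 37.
Insert 21: 21 > 3 → go right; 21 < 37 → go left; 21 > 20 → go right. Place as right child of 20.
Insert 16: 16 > 3 → go right; 16 < 37 → go left; 16 < 20 → go left. Place as left child of 20.
Insert 45: 45 > 3 → go right; 45 > 37 → go right. Place as right child of 37.
Insert 10: 10 > 3 → go right; 10 < 37 → go left; 10 < 20 → go left; 10 < 16 → go left. Place as left child of 16.
Insert 40: 40 > 3 → go right; 40 > 37 → go right; 40 < 45 → go left. Place as left child of 45.
Insert 2: 2 < 3 → go left. Place as left child of 3.
Insert 43: 43 > 3 → go right; 43 > 37 → go right; 43 < 45 → go left; 43 > 40 → go right. Place as right child of 40.
Insert 44: 44 > 3 → go right; 44 > 37 → go right; 44 < 45 → go left; 44 > 40 → go right; 44 > 43 → go right. Place as right child of 43.
Insert 4: 4 > 3 → go right; 4 < 37 → go left; 4 < 20 → go left; 4 < 16 → go left; 4 < 10 → go left. Place as left child of 10.

Path to 10: 3 → 37 → 20 → 16 → 10
Path to 20: 3 → 37 → 20
20 lies on both paths and is an ancestor of the other node.

20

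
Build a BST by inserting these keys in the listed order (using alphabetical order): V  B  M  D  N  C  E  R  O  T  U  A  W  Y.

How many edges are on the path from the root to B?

1

Resulting structure (node: left, right):
  V: L=B, R=W
  B: L=A, R=M
  M: L=D, R=N
  D: L=C, R=E
  N: L=–, R=R
  C: L=–, R=–
  E: L=–, R=–
  R: L=O, R=T
  O: L=–, R=–
  T: L=–, R=U
  U: L=–, R=–
  A: L=–, R=–
  W: L=–, R=Y
  Y: L=–, R=–

Path to B: V → B, which is 1 edge.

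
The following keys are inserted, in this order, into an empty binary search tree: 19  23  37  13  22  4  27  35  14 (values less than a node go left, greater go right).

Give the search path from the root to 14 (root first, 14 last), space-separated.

19 13 14

19: root
23: right child of 19 (depth 1)
37: right child of 23 (depth 2)
13: left child of 19 (depth 1)
22: left child of 23 (depth 2)
4: left child of 13 (depth 2)
27: left child of 37 (depth 3)
35: right child of 27 (depth 4)
14: right child of 13 (depth 2)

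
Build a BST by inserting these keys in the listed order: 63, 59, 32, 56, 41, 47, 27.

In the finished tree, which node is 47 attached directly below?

Insert 63: tree is empty, so 63 becomes the root.
Insert 59: 59 < 63 → go left. Place as left child of 63.
Insert 32: 32 < 63 → go left; 32 < 59 → go left. Place as left child of 59.
Insert 56: 56 < 63 → go left; 56 < 59 → go left; 56 > 32 → go right. Place as right child of 32.
Insert 41: 41 < 63 → go left; 41 < 59 → go left; 41 > 32 → go right; 41 < 56 → go left. Place as left child of 56.
Insert 47: 47 < 63 → go left; 47 < 59 → go left; 47 > 32 → go right; 47 < 56 → go left; 47 > 41 → go right. Place as right child of 41.
Insert 27: 27 < 63 → go left; 27 < 59 → go left; 27 < 32 → go left. Place as left child of 32.

41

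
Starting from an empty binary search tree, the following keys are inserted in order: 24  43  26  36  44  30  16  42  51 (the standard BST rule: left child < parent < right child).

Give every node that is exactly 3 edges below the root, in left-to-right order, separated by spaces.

36 51

24: root
43: right child of 24 (depth 1)
26: left child of 43 (depth 2)
36: right child of 26 (depth 3)
44: right child of 43 (depth 2)
30: left child of 36 (depth 4)
16: left child of 24 (depth 1)
42: right child of 36 (depth 4)
51: right child of 44 (depth 3)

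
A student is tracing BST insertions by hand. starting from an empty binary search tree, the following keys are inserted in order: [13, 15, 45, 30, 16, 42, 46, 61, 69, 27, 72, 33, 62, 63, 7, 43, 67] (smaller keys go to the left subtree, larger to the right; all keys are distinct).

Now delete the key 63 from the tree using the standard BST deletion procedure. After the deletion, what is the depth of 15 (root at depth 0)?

1

13: root
15: right child of 13 (depth 1)
45: right child of 15 (depth 2)
30: left child of 45 (depth 3)
16: left child of 30 (depth 4)
42: right child of 30 (depth 4)
46: right child of 45 (depth 3)
61: right child of 46 (depth 4)
69: right child of 61 (depth 5)
27: right child of 16 (depth 5)
72: right child of 69 (depth 6)
33: left child of 42 (depth 5)
62: left child of 69 (depth 6)
63: right child of 62 (depth 7)
7: left child of 13 (depth 1)
43: right child of 42 (depth 5)
67: right child of 63 (depth 8)

Delete 63 (at most one child — splice it out).
After deletion, path to 15: 13 → 15.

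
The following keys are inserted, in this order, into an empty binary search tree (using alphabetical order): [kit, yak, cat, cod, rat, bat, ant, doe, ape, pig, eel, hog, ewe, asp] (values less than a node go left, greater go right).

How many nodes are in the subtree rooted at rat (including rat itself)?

Insert kit: tree is empty, so kit becomes the root.
Insert yak: yak > kit → go right. Place as right child of kit.
Insert cat: cat < kit → go left. Place as left child of kit.
Insert cod: cod < kit → go left; cod > cat → go right. Place as right child of cat.
Insert rat: rat > kit → go right; rat < yak → go left. Place as left child of yak.
Insert bat: bat < kit → go left; bat < cat → go left. Place as left child of cat.
Insert ant: ant < kit → go left; ant < cat → go left; ant < bat → go left. Place as left child of bat.
Insert doe: doe < kit → go left; doe > cat → go right; doe > cod → go right. Place as right child of cod.
Insert ape: ape < kit → go left; ape < cat → go left; ape < bat → go left; ape > ant → go right. Place as right child of ant.
Insert pig: pig > kit → go right; pig < yak → go left; pig < rat → go left. Place as left child of rat.
Insert eel: eel < kit → go left; eel > cat → go right; eel > cod → go right; eel > doe → go right. Place as right child of doe.
Insert hog: hog < kit → go left; hog > cat → go right; hog > cod → go right; hog > doe → go right; hog > eel → go right. Place as right child of eel.
Insert ewe: ewe < kit → go left; ewe > cat → go right; ewe > cod → go right; ewe > doe → go right; ewe > eel → go right; ewe < hog → go left. Place as left child of hog.
Insert asp: asp < kit → go left; asp < cat → go left; asp < bat → go left; asp > ant → go right; asp > ape → go right. Place as right child of ape.

Subtree rooted at rat contains: rat, pig — 2 nodes.

2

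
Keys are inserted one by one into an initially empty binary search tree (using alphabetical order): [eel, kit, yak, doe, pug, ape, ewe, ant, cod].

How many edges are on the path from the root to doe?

eel: root
kit: right child of eel (depth 1)
yak: right child of kit (depth 2)
doe: left child of eel (depth 1)
pug: left child of yak (depth 3)
ape: left child of doe (depth 2)
ewe: left child of kit (depth 2)
ant: left child of ape (depth 3)
cod: right child of ape (depth 3)

Path to doe: eel → doe, which is 1 edge.

1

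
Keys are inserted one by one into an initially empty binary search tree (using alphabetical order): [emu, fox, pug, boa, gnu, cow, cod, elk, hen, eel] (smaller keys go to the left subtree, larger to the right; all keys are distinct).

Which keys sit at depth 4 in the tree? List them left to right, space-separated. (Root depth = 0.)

emu: root
fox: right child of emu (depth 1)
pug: right child of fox (depth 2)
boa: left child of emu (depth 1)
gnu: left child of pug (depth 3)
cow: right child of boa (depth 2)
cod: left child of cow (depth 3)
elk: right child of cow (depth 3)
hen: right child of gnu (depth 4)
eel: left child of elk (depth 4)

eel hen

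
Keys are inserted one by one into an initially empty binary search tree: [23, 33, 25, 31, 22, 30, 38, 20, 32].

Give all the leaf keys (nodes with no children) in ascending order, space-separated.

20 30 32 38

Resulting structure (node: left, right):
  23: L=22, R=33
  33: L=25, R=38
  25: L=–, R=31
  31: L=30, R=32
  22: L=20, R=–
  30: L=–, R=–
  38: L=–, R=–
  20: L=–, R=–
  32: L=–, R=–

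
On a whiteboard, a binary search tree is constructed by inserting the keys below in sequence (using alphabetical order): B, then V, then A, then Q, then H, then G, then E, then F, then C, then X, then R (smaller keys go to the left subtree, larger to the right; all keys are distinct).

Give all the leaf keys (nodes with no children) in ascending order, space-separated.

A C F R X

B: root
V: right child of B (depth 1)
A: left child of B (depth 1)
Q: left child of V (depth 2)
H: left child of Q (depth 3)
G: left child of H (depth 4)
E: left child of G (depth 5)
F: right child of E (depth 6)
C: left child of E (depth 6)
X: right child of V (depth 2)
R: right child of Q (depth 3)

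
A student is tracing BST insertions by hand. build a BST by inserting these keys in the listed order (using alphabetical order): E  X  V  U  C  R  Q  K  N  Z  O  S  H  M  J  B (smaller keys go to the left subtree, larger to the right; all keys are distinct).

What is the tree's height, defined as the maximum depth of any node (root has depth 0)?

8

E: root
X: right child of E (depth 1)
V: left child of X (depth 2)
U: left child of V (depth 3)
C: left child of E (depth 1)
R: left child of U (depth 4)
Q: left child of R (depth 5)
K: left child of Q (depth 6)
N: right child of K (depth 7)
Z: right child of X (depth 2)
O: right child of N (depth 8)
S: right child of R (depth 5)
H: left child of K (depth 7)
M: left child of N (depth 8)
J: right child of H (depth 8)
B: left child of C (depth 2)

The deepest node is O at depth 8.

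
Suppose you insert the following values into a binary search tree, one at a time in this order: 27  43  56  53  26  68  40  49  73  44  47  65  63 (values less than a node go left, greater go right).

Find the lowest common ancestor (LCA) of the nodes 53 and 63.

56

27: root
43: right child of 27 (depth 1)
56: right child of 43 (depth 2)
53: left child of 56 (depth 3)
26: left child of 27 (depth 1)
68: right child of 56 (depth 3)
40: left child of 43 (depth 2)
49: left child of 53 (depth 4)
73: right child of 68 (depth 4)
44: left child of 49 (depth 5)
47: right child of 44 (depth 6)
65: left child of 68 (depth 4)
63: left child of 65 (depth 5)

Path to 53: 27 → 43 → 56 → 53
Path to 63: 27 → 43 → 56 → 68 → 65 → 63
The paths share a prefix ending at 56, then split left and right.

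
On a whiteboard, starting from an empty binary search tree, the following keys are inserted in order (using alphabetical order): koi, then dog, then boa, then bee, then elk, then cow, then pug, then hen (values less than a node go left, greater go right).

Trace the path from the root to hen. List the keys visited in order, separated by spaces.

Resulting structure (node: left, right):
  koi: L=dog, R=pug
  dog: L=boa, R=elk
  boa: L=bee, R=cow
  bee: L=–, R=–
  elk: L=–, R=hen
  cow: L=–, R=–
  pug: L=–, R=–
  hen: L=–, R=–

koi dog elk hen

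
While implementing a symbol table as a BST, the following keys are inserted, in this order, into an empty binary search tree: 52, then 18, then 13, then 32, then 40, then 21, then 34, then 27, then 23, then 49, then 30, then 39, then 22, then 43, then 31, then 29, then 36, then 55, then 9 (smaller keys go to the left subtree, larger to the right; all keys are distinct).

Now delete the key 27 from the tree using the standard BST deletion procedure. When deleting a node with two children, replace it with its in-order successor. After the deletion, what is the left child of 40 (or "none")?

Insert 52: tree is empty, so 52 becomes the root.
Insert 18: 18 < 52 → go left. Place as left child of 52.
Insert 13: 13 < 52 → go left; 13 < 18 → go left. Place as left child of 18.
Insert 32: 32 < 52 → go left; 32 > 18 → go right. Place as right child of 18.
Insert 40: 40 < 52 → go left; 40 > 18 → go right; 40 > 32 → go right. Place as right child of 32.
Insert 21: 21 < 52 → go left; 21 > 18 → go right; 21 < 32 → go left. Place as left child of 32.
Insert 34: 34 < 52 → go left; 34 > 18 → go right; 34 > 32 → go right; 34 < 40 → go left. Place as left child of 40.
Insert 27: 27 < 52 → go left; 27 > 18 → go right; 27 < 32 → go left; 27 > 21 → go right. Place as right child of 21.
Insert 23: 23 < 52 → go left; 23 > 18 → go right; 23 < 32 → go left; 23 > 21 → go right; 23 < 27 → go left. Place as left child of 27.
Insert 49: 49 < 52 → go left; 49 > 18 → go right; 49 > 32 → go right; 49 > 40 → go right. Place as right child of 40.
Insert 30: 30 < 52 → go left; 30 > 18 → go right; 30 < 32 → go left; 30 > 21 → go right; 30 > 27 → go right. Place as right child of 27.
Insert 39: 39 < 52 → go left; 39 > 18 → go right; 39 > 32 → go right; 39 < 40 → go left; 39 > 34 → go right. Place as right child of 34.
Insert 22: 22 < 52 → go left; 22 > 18 → go right; 22 < 32 → go left; 22 > 21 → go right; 22 < 27 → go left; 22 < 23 → go left. Place as left child of 23.
Insert 43: 43 < 52 → go left; 43 > 18 → go right; 43 > 32 → go right; 43 > 40 → go right; 43 < 49 → go left. Place as left child of 49.
Insert 31: 31 < 52 → go left; 31 > 18 → go right; 31 < 32 → go left; 31 > 21 → go right; 31 > 27 → go right; 31 > 30 → go right. Place as right child of 30.
Insert 29: 29 < 52 → go left; 29 > 18 → go right; 29 < 32 → go left; 29 > 21 → go right; 29 > 27 → go right; 29 < 30 → go left. Place as left child of 30.
Insert 36: 36 < 52 → go left; 36 > 18 → go right; 36 > 32 → go right; 36 < 40 → go left; 36 > 34 → go right; 36 < 39 → go left. Place as left child of 39.
Insert 55: 55 > 52 → go right. Place as right child of 52.
Insert 9: 9 < 52 → go left; 9 < 18 → go left; 9 < 13 → go left. Place as left child of 13.

Delete 27 (two children — replace with in-order successor).
After deletion, 40's left child: 34.

34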